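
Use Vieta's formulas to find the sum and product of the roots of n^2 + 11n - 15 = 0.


For an^2+bn+c=0: sum = -b/a, product = c/a.
a=1, b=11, c=-15
Sum = -(11)/1 = -11
Product = (-15)/1 = -15


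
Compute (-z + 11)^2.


Expand (-z + 11)^2 by repeated multiplication:
= z^2 - 22z + 121


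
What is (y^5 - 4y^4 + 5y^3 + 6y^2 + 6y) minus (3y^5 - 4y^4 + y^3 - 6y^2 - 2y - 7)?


Distribute the minus sign:
  (y^5 - 4y^4 + 5y^3 + 6y^2 + 6y)
- (3y^5 - 4y^4 + y^3 - 6y^2 - 2y - 7)
Negate second polynomial: -3y^5 + 4y^4 - y^3 + 6y^2 + 2y + 7
Add: -2y^5 + 4y^3 + 12y^2 + 8y + 7


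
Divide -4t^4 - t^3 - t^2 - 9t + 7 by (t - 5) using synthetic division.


Synthetic division with c = 5. Coefficients: -4, -1, -1, -9, 7
Bring down -4.
  -4 * 5 = -20; -20 - 1 = -21
  -21 * 5 = -105; -105 - 1 = -106
  -106 * 5 = -530; -530 - 9 = -539
  -539 * 5 = -2695; -2695 + 7 = -2688
Quotient: -4t^3 - 21t^2 - 106t - 539, Remainder: -2688


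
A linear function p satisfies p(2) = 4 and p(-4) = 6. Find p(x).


p(x) = mx + b. Using p(2)=4, p(-4)=6:
m = (4 - 6)/(2 + 4) = -2/6 = -1/3
b = 4 - m*(2) = 4 + 2/3 = 14/3
p(x) = -(1/3)x + (14/3)


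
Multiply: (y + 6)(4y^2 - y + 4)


Distribute each term of the first polynomial:
  (y)(4y^2 - y + 4) = 4y^3 - y^2 + 4y
  (6)(4y^2 - y + 4) = 24y^2 - 6y + 24
Sum: 4y^3 + 23y^2 - 2y + 24


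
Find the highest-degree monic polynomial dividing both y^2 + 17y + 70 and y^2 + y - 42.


Factor each:
  y^2 + 17y + 70 = (y + 7)(y + 10)
  y^2 + y - 42 = (y + 7)(y - 6)
Common monic factor: y + 7


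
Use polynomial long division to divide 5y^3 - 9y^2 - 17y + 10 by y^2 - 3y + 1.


(5y^3 - 9y^2 - 17y + 10) / (y^2 - 3y + 1)
Step 1: 5y * (y^2 - 3y + 1) = 5y^3 - 15y^2 + 5y; subtract.
Step 2: 6 * (y^2 - 3y + 1) = 6y^2 - 18y + 6; subtract.
Quotient: 5y + 6, Remainder: -4y + 4


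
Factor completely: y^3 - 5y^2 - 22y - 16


Try integer roots (divisors of -16). y=-2: p(-2)=0.
Divide out (y + 2): quotient is y^2 - 7y - 8.
Factor the quadratic: (y + 1)(y - 8)
Result: (y + 2)(y + 1)(y - 8)


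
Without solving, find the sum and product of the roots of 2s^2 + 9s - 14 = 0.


For as^2+bs+c=0: sum = -b/a, product = c/a.
a=2, b=9, c=-14
Sum = -(9)/2 = -9/2
Product = (-14)/2 = -7


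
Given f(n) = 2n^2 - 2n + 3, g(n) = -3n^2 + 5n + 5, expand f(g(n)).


Substitute g(n) into f:
f(g(n)) = 2*(-3n^2 + 5n + 5)^2 + (-2)*(-3n^2 + 5n + 5) + 3
(-3n^2 + 5n + 5)^2 = 9n^4 - 30n^3 - 5n^2 + 50n + 25
Expand and combine: 18n^4 - 60n^3 - 4n^2 + 90n + 43


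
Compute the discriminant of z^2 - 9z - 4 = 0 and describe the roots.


D = b^2 - 4ac = (-9)^2 - 4(1)(-4) = 81 + 16 = 97
Since D > 0: two distinct irrational roots


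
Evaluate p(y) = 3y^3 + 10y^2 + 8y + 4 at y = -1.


Using direct substitution:
  3 * (-1)^3 = -3
  10 * (-1)^2 = 10
  8 * (-1)^1 = -8
  constant: 4
Sum = -3 + 10 - 8 + 4 = 3


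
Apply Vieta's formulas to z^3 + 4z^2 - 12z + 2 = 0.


Monic cubic z^3+bz^2+cz+d=0: sum=-b, pairwise sum=c, product=-d.
b=4, c=-12, d=2
r1+r2+r3 = -4
r1r2+r1r3+r2r3 = -12
r1r2r3 = -2


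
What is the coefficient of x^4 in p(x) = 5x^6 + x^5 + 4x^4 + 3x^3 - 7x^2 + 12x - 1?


Read off the coefficient of x^4: 4


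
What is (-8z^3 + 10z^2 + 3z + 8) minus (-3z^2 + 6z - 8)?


Distribute the minus sign:
  (-8z^3 + 10z^2 + 3z + 8)
- (-3z^2 + 6z - 8)
Negate second polynomial: 3z^2 - 6z + 8
Add: -8z^3 + 13z^2 - 3z + 16


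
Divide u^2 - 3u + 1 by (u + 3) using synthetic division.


Synthetic division with c = -3. Coefficients: 1, -3, 1
Bring down 1.
  1 * -3 = -3; -3 - 3 = -6
  -6 * -3 = 18; 18 + 1 = 19
Quotient: u - 6, Remainder: 19


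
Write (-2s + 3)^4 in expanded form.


Expand (-2s + 3)^4 by repeated multiplication:
  (-2s + 3)^2 = 4s^2 - 12s + 9
  (-2s + 3)^3 = -8s^3 + 36s^2 - 54s + 27
= 16s^4 - 96s^3 + 216s^2 - 216s + 81


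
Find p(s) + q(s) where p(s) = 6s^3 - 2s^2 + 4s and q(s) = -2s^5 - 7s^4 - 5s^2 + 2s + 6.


Align terms by degree and add:
  6s^3 - 2s^2 + 4s
  -2s^5 - 7s^4 - 5s^2 + 2s + 6
= -2s^5 - 7s^4 + 6s^3 - 7s^2 + 6s + 6


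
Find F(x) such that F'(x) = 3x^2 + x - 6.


Reverse power rule on each term:
  ∫ 3x^2 dx = x^3
  ∫ x dx = (1/2)x^2
  ∫ -6 dx = -6x
F(x) = x^3 + (1/2)x^2 - 6x + C


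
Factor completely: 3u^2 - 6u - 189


Roots satisfy r1 + r2 = -b/a = 2 and r1*r2 = c/a = -63.
So r1 = -7, r2 = 9.
3u^2 - 6u - 189 = 3(u - r1)(u - r2) = 3(u + 7)(u - 9)


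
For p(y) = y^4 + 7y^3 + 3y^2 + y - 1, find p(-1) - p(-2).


p(-1) = -5
p(-2) = -31
p(-1) - p(-2) = -5 + 31 = 26


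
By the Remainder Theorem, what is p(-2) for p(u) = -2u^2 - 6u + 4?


By the Remainder Theorem, the remainder equals p(-2):
  -2*(-2)^2 = -8
  -6*(-2)^1 = 12
  constant: 4
Sum: -8 + 12 + 4 = 8


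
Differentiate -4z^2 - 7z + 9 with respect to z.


Apply the power rule term by term:
  d/dz(-4z^2) = -8z
  d/dz(-7z) = -7
  d/dz(9) = 0
p'(z) = -8z - 7


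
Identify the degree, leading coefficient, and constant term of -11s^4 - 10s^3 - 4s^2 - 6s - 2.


Highest power of s is 4, with coefficient -11. Constant term is -2.
Degree = 4, leading coefficient = -11, constant term = -2


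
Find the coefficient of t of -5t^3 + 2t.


Read off the coefficient of t: 2


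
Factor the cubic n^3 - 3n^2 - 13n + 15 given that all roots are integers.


Try integer roots (divisors of 15). n=-3: p(-3)=0.
Divide out (n + 3): quotient is n^2 - 6n + 5.
Factor the quadratic: (n - 1)(n - 5)
Result: (n + 3)(n - 1)(n - 5)


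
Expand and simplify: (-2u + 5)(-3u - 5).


Distribute each term of the first polynomial:
  (-2u)(-3u - 5) = 6u^2 + 10u
  (5)(-3u - 5) = -15u - 25
Sum: 6u^2 - 5u - 25


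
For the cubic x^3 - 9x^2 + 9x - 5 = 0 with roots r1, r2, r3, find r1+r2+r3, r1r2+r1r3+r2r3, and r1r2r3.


Monic cubic x^3+bx^2+cx+d=0: sum=-b, pairwise sum=c, product=-d.
b=-9, c=9, d=-5
r1+r2+r3 = 9
r1r2+r1r3+r2r3 = 9
r1r2r3 = 5


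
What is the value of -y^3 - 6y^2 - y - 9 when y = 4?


Using direct substitution:
  -1 * (4)^3 = -64
  -6 * (4)^2 = -96
  -1 * (4)^1 = -4
  constant: -9
Sum = -64 - 96 - 4 - 9 = -173


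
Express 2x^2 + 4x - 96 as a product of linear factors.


Roots satisfy r1 + r2 = -b/a = -2 and r1*r2 = c/a = -48.
So r1 = 6, r2 = -8.
2x^2 + 4x - 96 = 2(x - r1)(x - r2) = 2(x - 6)(x + 8)


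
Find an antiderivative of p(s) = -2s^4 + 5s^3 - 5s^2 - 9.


Reverse power rule on each term:
  ∫ -2s^4 ds = -(2/5)s^5
  ∫ 5s^3 ds = (5/4)s^4
  ∫ -5s^2 ds = -(5/3)s^3
  ∫ -9 ds = -9s
F(s) = -(2/5)s^5 + (5/4)s^4 - (5/3)s^3 - 9s + C


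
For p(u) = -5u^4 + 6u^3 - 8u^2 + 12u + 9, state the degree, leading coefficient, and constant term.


Highest power of u is 4, with coefficient -5. Constant term is 9.
Degree = 4, leading coefficient = -5, constant term = 9


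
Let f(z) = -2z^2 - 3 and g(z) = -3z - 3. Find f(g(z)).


Substitute g(z) into f:
f(g(z)) = -2*(-3z - 3)^2 + (-3)
(-3z - 3)^2 = 9z^2 + 18z + 9
Expand and combine: -18z^2 - 36z - 21


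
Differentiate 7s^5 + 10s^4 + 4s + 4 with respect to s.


Apply the power rule term by term:
  d/ds(7s^5) = 35s^4
  d/ds(10s^4) = 40s^3
  d/ds(4s) = 4
  d/ds(4) = 0
p'(s) = 35s^4 + 40s^3 + 4


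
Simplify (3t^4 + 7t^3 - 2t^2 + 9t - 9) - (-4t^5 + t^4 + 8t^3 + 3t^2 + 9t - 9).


Distribute the minus sign:
  (3t^4 + 7t^3 - 2t^2 + 9t - 9)
- (-4t^5 + t^4 + 8t^3 + 3t^2 + 9t - 9)
Negate second polynomial: 4t^5 - t^4 - 8t^3 - 3t^2 - 9t + 9
Add: 4t^5 + 2t^4 - t^3 - 5t^2


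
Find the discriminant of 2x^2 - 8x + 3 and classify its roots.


D = b^2 - 4ac = (-8)^2 - 4(2)(3) = 64 - 24 = 40
Since D > 0: two distinct irrational roots


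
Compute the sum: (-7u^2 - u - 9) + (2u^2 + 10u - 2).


Align terms by degree and add:
  -7u^2 - u - 9
+ 2u^2 + 10u - 2
= -5u^2 + 9u - 11


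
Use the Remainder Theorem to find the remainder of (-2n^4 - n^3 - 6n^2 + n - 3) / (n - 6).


By the Remainder Theorem, the remainder equals p(6):
  -2*(6)^4 = -2592
  -1*(6)^3 = -216
  -6*(6)^2 = -216
  1*(6)^1 = 6
  constant: -3
Sum: -2592 - 216 - 216 + 6 - 3 = -3021


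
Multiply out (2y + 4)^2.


Expand (2y + 4)^2 by repeated multiplication:
= 4y^2 + 16y + 16


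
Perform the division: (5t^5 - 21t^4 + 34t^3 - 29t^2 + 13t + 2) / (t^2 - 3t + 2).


(5t^5 - 21t^4 + 34t^3 - 29t^2 + 13t + 2) / (t^2 - 3t + 2)
Step 1: 5t^3 * (t^2 - 3t + 2) = 5t^5 - 15t^4 + 10t^3; subtract.
Step 2: -6t^2 * (t^2 - 3t + 2) = -6t^4 + 18t^3 - 12t^2; subtract.
Step 3: 6t * (t^2 - 3t + 2) = 6t^3 - 18t^2 + 12t; subtract.
Step 4: 1 * (t^2 - 3t + 2) = t^2 - 3t + 2; subtract.
Quotient: 5t^3 - 6t^2 + 6t + 1, Remainder: 4t


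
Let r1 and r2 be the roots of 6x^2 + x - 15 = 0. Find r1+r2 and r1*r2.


For ax^2+bx+c=0: sum = -b/a, product = c/a.
a=6, b=1, c=-15
Sum = -(1)/6 = -1/6
Product = (-15)/6 = -5/2


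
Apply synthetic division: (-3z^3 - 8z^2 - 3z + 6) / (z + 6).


Synthetic division with c = -6. Coefficients: -3, -8, -3, 6
Bring down -3.
  -3 * -6 = 18; 18 - 8 = 10
  10 * -6 = -60; -60 - 3 = -63
  -63 * -6 = 378; 378 + 6 = 384
Quotient: -3z^2 + 10z - 63, Remainder: 384


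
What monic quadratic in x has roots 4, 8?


p(x) = (x - 4)(x - 8)
Expand: x^2 - 12x + 32


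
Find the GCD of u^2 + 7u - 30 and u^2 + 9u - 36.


Factor each:
  u^2 + 7u - 30 = (u - 3)(u + 10)
  u^2 + 9u - 36 = (u - 3)(u + 12)
Common monic factor: u - 3


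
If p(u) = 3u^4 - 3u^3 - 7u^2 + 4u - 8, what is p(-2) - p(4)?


p(-2) = 28
p(4) = 472
p(-2) - p(4) = 28 - 472 = -444


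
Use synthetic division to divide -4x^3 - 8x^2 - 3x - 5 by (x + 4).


Synthetic division with c = -4. Coefficients: -4, -8, -3, -5
Bring down -4.
  -4 * -4 = 16; 16 - 8 = 8
  8 * -4 = -32; -32 - 3 = -35
  -35 * -4 = 140; 140 - 5 = 135
Quotient: -4x^2 + 8x - 35, Remainder: 135


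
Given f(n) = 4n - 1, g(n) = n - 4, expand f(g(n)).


Substitute g(n) into f:
f(g(n)) = 4*(n - 4) + (-1)
Expand and combine: 4n - 17


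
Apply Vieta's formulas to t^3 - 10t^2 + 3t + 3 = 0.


Monic cubic t^3+bt^2+ct+d=0: sum=-b, pairwise sum=c, product=-d.
b=-10, c=3, d=3
r1+r2+r3 = 10
r1r2+r1r3+r2r3 = 3
r1r2r3 = -3


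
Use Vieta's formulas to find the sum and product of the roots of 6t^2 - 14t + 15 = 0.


For at^2+bt+c=0: sum = -b/a, product = c/a.
a=6, b=-14, c=15
Sum = -(-14)/6 = 7/3
Product = (15)/6 = 5/2


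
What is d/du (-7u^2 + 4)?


Apply the power rule term by term:
  d/du(-7u^2) = -14u
  d/du(4) = 0
p'(u) = -14u


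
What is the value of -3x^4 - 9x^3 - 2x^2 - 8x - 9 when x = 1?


Using direct substitution:
  -3 * (1)^4 = -3
  -9 * (1)^3 = -9
  -2 * (1)^2 = -2
  -8 * (1)^1 = -8
  constant: -9
Sum = -3 - 9 - 2 - 8 - 9 = -31


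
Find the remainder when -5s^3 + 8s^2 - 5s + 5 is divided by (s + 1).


By the Remainder Theorem, the remainder equals p(-1):
  -5*(-1)^3 = 5
  8*(-1)^2 = 8
  -5*(-1)^1 = 5
  constant: 5
Sum: 5 + 8 + 5 + 5 = 23


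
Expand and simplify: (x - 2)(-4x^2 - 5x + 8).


Distribute each term of the first polynomial:
  (x)(-4x^2 - 5x + 8) = -4x^3 - 5x^2 + 8x
  (-2)(-4x^2 - 5x + 8) = 8x^2 + 10x - 16
Sum: -4x^3 + 3x^2 + 18x - 16


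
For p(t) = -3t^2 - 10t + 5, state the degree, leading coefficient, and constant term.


Highest power of t is 2, with coefficient -3. Constant term is 5.
Degree = 2, leading coefficient = -3, constant term = 5


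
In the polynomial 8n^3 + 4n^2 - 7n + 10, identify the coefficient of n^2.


Read off the coefficient of n^2: 4


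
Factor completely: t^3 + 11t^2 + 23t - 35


Try integer roots (divisors of -35). t=1: p(1)=0.
Divide out (t - 1): quotient is t^2 + 12t + 35.
Factor the quadratic: (t + 5)(t + 7)
Result: (t - 1)(t + 5)(t + 7)


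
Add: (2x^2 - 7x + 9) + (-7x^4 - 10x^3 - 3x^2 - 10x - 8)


Align terms by degree and add:
  2x^2 - 7x + 9
  -7x^4 - 10x^3 - 3x^2 - 10x - 8
= -7x^4 - 10x^3 - x^2 - 17x + 1


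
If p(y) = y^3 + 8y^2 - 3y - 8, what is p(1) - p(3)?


p(1) = -2
p(3) = 82
p(1) - p(3) = -2 - 82 = -84


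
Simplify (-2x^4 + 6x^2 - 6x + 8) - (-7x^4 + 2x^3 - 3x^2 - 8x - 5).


Distribute the minus sign:
  (-2x^4 + 6x^2 - 6x + 8)
- (-7x^4 + 2x^3 - 3x^2 - 8x - 5)
Negate second polynomial: 7x^4 - 2x^3 + 3x^2 + 8x + 5
Add: 5x^4 - 2x^3 + 9x^2 + 2x + 13


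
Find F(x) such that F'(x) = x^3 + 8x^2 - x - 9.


Reverse power rule on each term:
  ∫ x^3 dx = (1/4)x^4
  ∫ 8x^2 dx = (8/3)x^3
  ∫ -x dx = -(1/2)x^2
  ∫ -9 dx = -9x
F(x) = (1/4)x^4 + (8/3)x^3 - (1/2)x^2 - 9x + C


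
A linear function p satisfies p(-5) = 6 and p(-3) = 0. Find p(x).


p(x) = mx + b. Using p(-5)=6, p(-3)=0:
m = (6)/(-5 + 3) = 6/-2 = -3
b = 6 - m*(-5) = 6 - 15 = -9
p(x) = -3x - 9


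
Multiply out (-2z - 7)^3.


Expand (-2z - 7)^3 by repeated multiplication:
  (-2z - 7)^2 = 4z^2 + 28z + 49
= -8z^3 - 84z^2 - 294z - 343


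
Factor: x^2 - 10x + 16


Roots satisfy r1 + r2 = -b/a = 10 and r1*r2 = c/a = 16.
So r1 = 8, r2 = 2.
x^2 - 10x + 16 = (x - r1)(x - r2) = (x - 8)(x - 2)


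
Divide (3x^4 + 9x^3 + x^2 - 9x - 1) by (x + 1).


(3x^4 + 9x^3 + x^2 - 9x - 1) / (x + 1)
Step 1: 3x^3 * (x + 1) = 3x^4 + 3x^3; subtract.
Step 2: 6x^2 * (x + 1) = 6x^3 + 6x^2; subtract.
Step 3: -5x * (x + 1) = -5x^2 - 5x; subtract.
Step 4: -4 * (x + 1) = -4x - 4; subtract.
Quotient: 3x^3 + 6x^2 - 5x - 4, Remainder: 3


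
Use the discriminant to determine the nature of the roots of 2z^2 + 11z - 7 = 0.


D = b^2 - 4ac = (11)^2 - 4(2)(-7) = 121 + 56 = 177
Since D > 0: two distinct irrational roots


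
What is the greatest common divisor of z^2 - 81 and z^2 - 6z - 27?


Factor each:
  z^2 - 81 = (z - 9)(z + 9)
  z^2 - 6z - 27 = (z - 9)(z + 3)
Common monic factor: z - 9


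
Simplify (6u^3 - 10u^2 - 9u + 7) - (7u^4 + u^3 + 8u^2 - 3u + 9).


Distribute the minus sign:
  (6u^3 - 10u^2 - 9u + 7)
- (7u^4 + u^3 + 8u^2 - 3u + 9)
Negate second polynomial: -7u^4 - u^3 - 8u^2 + 3u - 9
Add: -7u^4 + 5u^3 - 18u^2 - 6u - 2


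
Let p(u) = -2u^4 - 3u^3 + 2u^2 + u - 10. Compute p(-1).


Using direct substitution:
  -2 * (-1)^4 = -2
  -3 * (-1)^3 = 3
  2 * (-1)^2 = 2
  1 * (-1)^1 = -1
  constant: -10
Sum = -2 + 3 + 2 - 1 - 10 = -8


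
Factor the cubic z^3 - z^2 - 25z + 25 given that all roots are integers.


Try integer roots (divisors of 25). z=5: p(5)=0.
Divide out (z - 5): quotient is z^2 + 4z - 5.
Factor the quadratic: (z + 5)(z - 1)
Result: (z - 5)(z + 5)(z - 1)


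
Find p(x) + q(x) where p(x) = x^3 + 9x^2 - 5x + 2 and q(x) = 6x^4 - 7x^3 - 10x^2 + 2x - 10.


Align terms by degree and add:
  x^3 + 9x^2 - 5x + 2
+ 6x^4 - 7x^3 - 10x^2 + 2x - 10
= 6x^4 - 6x^3 - x^2 - 3x - 8


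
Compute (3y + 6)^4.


Expand (3y + 6)^4 by repeated multiplication:
  (3y + 6)^2 = 9y^2 + 36y + 36
  (3y + 6)^3 = 27y^3 + 162y^2 + 324y + 216
= 81y^4 + 648y^3 + 1944y^2 + 2592y + 1296


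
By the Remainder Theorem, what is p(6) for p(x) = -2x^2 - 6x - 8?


By the Remainder Theorem, the remainder equals p(6):
  -2*(6)^2 = -72
  -6*(6)^1 = -36
  constant: -8
Sum: -72 - 36 - 8 = -116


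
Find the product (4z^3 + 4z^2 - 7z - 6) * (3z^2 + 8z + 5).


Distribute each term of the first polynomial:
  (4z^3)(3z^2 + 8z + 5) = 12z^5 + 32z^4 + 20z^3
  (4z^2)(3z^2 + 8z + 5) = 12z^4 + 32z^3 + 20z^2
  (-7z)(3z^2 + 8z + 5) = -21z^3 - 56z^2 - 35z
  (-6)(3z^2 + 8z + 5) = -18z^2 - 48z - 30
Sum: 12z^5 + 44z^4 + 31z^3 - 54z^2 - 83z - 30


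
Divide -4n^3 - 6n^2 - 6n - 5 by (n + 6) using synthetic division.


Synthetic division with c = -6. Coefficients: -4, -6, -6, -5
Bring down -4.
  -4 * -6 = 24; 24 - 6 = 18
  18 * -6 = -108; -108 - 6 = -114
  -114 * -6 = 684; 684 - 5 = 679
Quotient: -4n^2 + 18n - 114, Remainder: 679


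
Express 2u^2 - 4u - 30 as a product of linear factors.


Roots satisfy r1 + r2 = -b/a = 2 and r1*r2 = c/a = -15.
So r1 = -3, r2 = 5.
2u^2 - 4u - 30 = 2(u - r1)(u - r2) = 2(u + 3)(u - 5)


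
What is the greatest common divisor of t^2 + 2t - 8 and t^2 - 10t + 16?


Factor each:
  t^2 + 2t - 8 = (t - 2)(t + 4)
  t^2 - 10t + 16 = (t - 2)(t - 8)
Common monic factor: t - 2


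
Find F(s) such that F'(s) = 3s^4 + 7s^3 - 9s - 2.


Reverse power rule on each term:
  ∫ 3s^4 ds = (3/5)s^5
  ∫ 7s^3 ds = (7/4)s^4
  ∫ -9s ds = -(9/2)s^2
  ∫ -2 ds = -2s
F(s) = (3/5)s^5 + (7/4)s^4 - (9/2)s^2 - 2s + C


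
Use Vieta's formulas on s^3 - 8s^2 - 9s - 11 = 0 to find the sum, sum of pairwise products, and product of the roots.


Monic cubic s^3+bs^2+cs+d=0: sum=-b, pairwise sum=c, product=-d.
b=-8, c=-9, d=-11
r1+r2+r3 = 8
r1r2+r1r3+r2r3 = -9
r1r2r3 = 11


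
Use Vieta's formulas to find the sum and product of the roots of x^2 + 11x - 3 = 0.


For ax^2+bx+c=0: sum = -b/a, product = c/a.
a=1, b=11, c=-3
Sum = -(11)/1 = -11
Product = (-3)/1 = -3


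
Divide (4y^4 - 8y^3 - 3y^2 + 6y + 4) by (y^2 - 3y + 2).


(4y^4 - 8y^3 - 3y^2 + 6y + 4) / (y^2 - 3y + 2)
Step 1: 4y^2 * (y^2 - 3y + 2) = 4y^4 - 12y^3 + 8y^2; subtract.
Step 2: 4y * (y^2 - 3y + 2) = 4y^3 - 12y^2 + 8y; subtract.
Step 3: 1 * (y^2 - 3y + 2) = y^2 - 3y + 2; subtract.
Quotient: 4y^2 + 4y + 1, Remainder: y + 2


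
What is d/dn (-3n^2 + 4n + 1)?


Apply the power rule term by term:
  d/dn(-3n^2) = -6n
  d/dn(4n) = 4
  d/dn(1) = 0
p'(n) = -6n + 4


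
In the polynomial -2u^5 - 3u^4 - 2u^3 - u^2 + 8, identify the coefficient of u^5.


Read off the coefficient of u^5: -2


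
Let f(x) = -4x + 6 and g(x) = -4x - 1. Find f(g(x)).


Substitute g(x) into f:
f(g(x)) = -4*(-4x - 1) + 6
Expand and combine: 16x + 10


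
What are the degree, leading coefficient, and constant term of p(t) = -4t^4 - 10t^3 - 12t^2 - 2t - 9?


Highest power of t is 4, with coefficient -4. Constant term is -9.
Degree = 4, leading coefficient = -4, constant term = -9


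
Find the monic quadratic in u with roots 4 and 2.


p(u) = (u - 4)(u - 2)
Expand: u^2 - 6u + 8


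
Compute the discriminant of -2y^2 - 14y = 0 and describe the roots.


D = b^2 - 4ac = (-14)^2 - 4(-2)(0) = 196 = 196
Since D > 0: two distinct rational roots


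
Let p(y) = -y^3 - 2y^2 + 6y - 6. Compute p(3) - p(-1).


p(3) = -33
p(-1) = -13
p(3) - p(-1) = -33 + 13 = -20


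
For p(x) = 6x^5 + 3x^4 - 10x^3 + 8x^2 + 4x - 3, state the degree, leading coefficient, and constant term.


Highest power of x is 5, with coefficient 6. Constant term is -3.
Degree = 5, leading coefficient = 6, constant term = -3


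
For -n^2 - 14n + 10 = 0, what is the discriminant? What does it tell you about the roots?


D = b^2 - 4ac = (-14)^2 - 4(-1)(10) = 196 + 40 = 236
Since D > 0: two distinct irrational roots


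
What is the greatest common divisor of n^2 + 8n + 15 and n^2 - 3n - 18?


Factor each:
  n^2 + 8n + 15 = (n + 3)(n + 5)
  n^2 - 3n - 18 = (n + 3)(n - 6)
Common monic factor: n + 3


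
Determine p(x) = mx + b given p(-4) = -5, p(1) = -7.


p(x) = mx + b. Using p(-4)=-5, p(1)=-7:
m = (-5 + 7)/(-4 - 1) = 2/-5 = -2/5
b = -5 - m*(-4) = -5 - 8/5 = -33/5
p(x) = -(2/5)x - (33/5)


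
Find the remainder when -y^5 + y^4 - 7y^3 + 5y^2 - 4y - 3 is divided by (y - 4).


By the Remainder Theorem, the remainder equals p(4):
  -1*(4)^5 = -1024
  1*(4)^4 = 256
  -7*(4)^3 = -448
  5*(4)^2 = 80
  -4*(4)^1 = -16
  constant: -3
Sum: -1024 + 256 - 448 + 80 - 16 - 3 = -1155


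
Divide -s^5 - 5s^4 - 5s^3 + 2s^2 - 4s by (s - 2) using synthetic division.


Synthetic division with c = 2. Coefficients: -1, -5, -5, 2, -4, 0
Bring down -1.
  -1 * 2 = -2; -2 - 5 = -7
  -7 * 2 = -14; -14 - 5 = -19
  -19 * 2 = -38; -38 + 2 = -36
  -36 * 2 = -72; -72 - 4 = -76
  -76 * 2 = -152; -152 + 0 = -152
Quotient: -s^4 - 7s^3 - 19s^2 - 36s - 76, Remainder: -152


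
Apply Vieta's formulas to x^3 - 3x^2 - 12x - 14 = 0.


Monic cubic x^3+bx^2+cx+d=0: sum=-b, pairwise sum=c, product=-d.
b=-3, c=-12, d=-14
r1+r2+r3 = 3
r1r2+r1r3+r2r3 = -12
r1r2r3 = 14


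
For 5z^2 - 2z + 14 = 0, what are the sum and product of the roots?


For az^2+bz+c=0: sum = -b/a, product = c/a.
a=5, b=-2, c=14
Sum = -(-2)/5 = 2/5
Product = (14)/5 = 14/5


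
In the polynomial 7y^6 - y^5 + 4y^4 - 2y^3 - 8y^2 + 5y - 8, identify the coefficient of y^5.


Read off the coefficient of y^5: -1


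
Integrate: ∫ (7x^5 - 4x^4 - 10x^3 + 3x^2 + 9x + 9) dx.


Reverse power rule on each term:
  ∫ 7x^5 dx = (7/6)x^6
  ∫ -4x^4 dx = -(4/5)x^5
  ∫ -10x^3 dx = -(5/2)x^4
  ∫ 3x^2 dx = x^3
  ∫ 9x dx = (9/2)x^2
  ∫ 9 dx = 9x
F(x) = (7/6)x^6 - (4/5)x^5 - (5/2)x^4 + x^3 + (9/2)x^2 + 9x + C


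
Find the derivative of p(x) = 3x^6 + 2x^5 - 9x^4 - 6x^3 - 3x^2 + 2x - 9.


Apply the power rule term by term:
  d/dx(3x^6) = 18x^5
  d/dx(2x^5) = 10x^4
  d/dx(-9x^4) = -36x^3
  d/dx(-6x^3) = -18x^2
  d/dx(-3x^2) = -6x
  d/dx(2x) = 2
  d/dx(-9) = 0
p'(x) = 18x^5 + 10x^4 - 36x^3 - 18x^2 - 6x + 2


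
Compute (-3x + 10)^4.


Expand (-3x + 10)^4 by repeated multiplication:
  (-3x + 10)^2 = 9x^2 - 60x + 100
  (-3x + 10)^3 = -27x^3 + 270x^2 - 900x + 1000
= 81x^4 - 1080x^3 + 5400x^2 - 12000x + 10000


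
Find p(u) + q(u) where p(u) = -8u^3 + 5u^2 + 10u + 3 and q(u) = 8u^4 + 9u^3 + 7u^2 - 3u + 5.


Align terms by degree and add:
  -8u^3 + 5u^2 + 10u + 3
+ 8u^4 + 9u^3 + 7u^2 - 3u + 5
= 8u^4 + u^3 + 12u^2 + 7u + 8


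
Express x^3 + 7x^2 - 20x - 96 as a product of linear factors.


Try integer roots (divisors of -96). x=4: p(4)=0.
Divide out (x - 4): quotient is x^2 + 11x + 24.
Factor the quadratic: (x + 8)(x + 3)
Result: (x - 4)(x + 8)(x + 3)


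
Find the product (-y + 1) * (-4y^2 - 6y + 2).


Distribute each term of the first polynomial:
  (-y)(-4y^2 - 6y + 2) = 4y^3 + 6y^2 - 2y
  (1)(-4y^2 - 6y + 2) = -4y^2 - 6y + 2
Sum: 4y^3 + 2y^2 - 8y + 2


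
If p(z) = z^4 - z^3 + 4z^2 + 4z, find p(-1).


Using direct substitution:
  1 * (-1)^4 = 1
  -1 * (-1)^3 = 1
  4 * (-1)^2 = 4
  4 * (-1)^1 = -4
  constant: 0
Sum = 1 + 1 + 4 - 4 + 0 = 2


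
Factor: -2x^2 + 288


Roots satisfy r1 + r2 = -b/a = 0 and r1*r2 = c/a = -144.
So r1 = -12, r2 = 12.
-2x^2 + 288 = -2(x - r1)(x - r2) = -2(x + 12)(x - 12)


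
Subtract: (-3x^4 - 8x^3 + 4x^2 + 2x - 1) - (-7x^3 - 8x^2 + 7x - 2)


Distribute the minus sign:
  (-3x^4 - 8x^3 + 4x^2 + 2x - 1)
- (-7x^3 - 8x^2 + 7x - 2)
Negate second polynomial: 7x^3 + 8x^2 - 7x + 2
Add: -3x^4 - x^3 + 12x^2 - 5x + 1


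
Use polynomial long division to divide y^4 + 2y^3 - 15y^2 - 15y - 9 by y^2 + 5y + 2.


(y^4 + 2y^3 - 15y^2 - 15y - 9) / (y^2 + 5y + 2)
Step 1: y^2 * (y^2 + 5y + 2) = y^4 + 5y^3 + 2y^2; subtract.
Step 2: -3y * (y^2 + 5y + 2) = -3y^3 - 15y^2 - 6y; subtract.
Step 3: -2 * (y^2 + 5y + 2) = -2y^2 - 10y - 4; subtract.
Quotient: y^2 - 3y - 2, Remainder: y - 5


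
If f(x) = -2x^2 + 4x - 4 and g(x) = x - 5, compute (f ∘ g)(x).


Substitute g(x) into f:
f(g(x)) = -2*(x - 5)^2 + 4*(x - 5) + (-4)
(x - 5)^2 = x^2 - 10x + 25
Expand and combine: -2x^2 + 24x - 74


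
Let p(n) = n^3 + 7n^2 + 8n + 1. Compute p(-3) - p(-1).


p(-3) = 13
p(-1) = -1
p(-3) - p(-1) = 13 + 1 = 14


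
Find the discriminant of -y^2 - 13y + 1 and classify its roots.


D = b^2 - 4ac = (-13)^2 - 4(-1)(1) = 169 + 4 = 173
Since D > 0: two distinct irrational roots


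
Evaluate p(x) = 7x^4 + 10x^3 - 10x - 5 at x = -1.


Using direct substitution:
  7 * (-1)^4 = 7
  10 * (-1)^3 = -10
  0 * (-1)^2 = 0
  -10 * (-1)^1 = 10
  constant: -5
Sum = 7 - 10 + 0 + 10 - 5 = 2


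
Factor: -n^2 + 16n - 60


Roots satisfy r1 + r2 = -b/a = 16 and r1*r2 = c/a = 60.
So r1 = 10, r2 = 6.
-n^2 + 16n - 60 = -(n - r1)(n - r2) = -(n - 10)(n - 6)


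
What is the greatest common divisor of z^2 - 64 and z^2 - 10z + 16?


Factor each:
  z^2 - 64 = (z - 8)(z + 8)
  z^2 - 10z + 16 = (z - 8)(z - 2)
Common monic factor: z - 8


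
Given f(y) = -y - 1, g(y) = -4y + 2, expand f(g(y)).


Substitute g(y) into f:
f(g(y)) = -1*(-4y + 2) + (-1)
Expand and combine: 4y - 3


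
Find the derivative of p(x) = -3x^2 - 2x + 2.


Apply the power rule term by term:
  d/dx(-3x^2) = -6x
  d/dx(-2x) = -2
  d/dx(2) = 0
p'(x) = -6x - 2


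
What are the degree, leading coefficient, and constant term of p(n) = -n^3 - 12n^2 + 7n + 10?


Highest power of n is 3, with coefficient -1. Constant term is 10.
Degree = 3, leading coefficient = -1, constant term = 10


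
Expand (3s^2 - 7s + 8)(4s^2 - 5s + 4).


Distribute each term of the first polynomial:
  (3s^2)(4s^2 - 5s + 4) = 12s^4 - 15s^3 + 12s^2
  (-7s)(4s^2 - 5s + 4) = -28s^3 + 35s^2 - 28s
  (8)(4s^2 - 5s + 4) = 32s^2 - 40s + 32
Sum: 12s^4 - 43s^3 + 79s^2 - 68s + 32


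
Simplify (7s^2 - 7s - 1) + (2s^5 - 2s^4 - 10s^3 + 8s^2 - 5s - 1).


Align terms by degree and add:
  7s^2 - 7s - 1
+ 2s^5 - 2s^4 - 10s^3 + 8s^2 - 5s - 1
= 2s^5 - 2s^4 - 10s^3 + 15s^2 - 12s - 2


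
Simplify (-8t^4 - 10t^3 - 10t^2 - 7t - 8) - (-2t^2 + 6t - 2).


Distribute the minus sign:
  (-8t^4 - 10t^3 - 10t^2 - 7t - 8)
- (-2t^2 + 6t - 2)
Negate second polynomial: 2t^2 - 6t + 2
Add: -8t^4 - 10t^3 - 8t^2 - 13t - 6


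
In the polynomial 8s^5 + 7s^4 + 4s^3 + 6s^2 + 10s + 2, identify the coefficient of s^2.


Read off the coefficient of s^2: 6


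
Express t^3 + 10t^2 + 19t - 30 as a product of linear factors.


Try integer roots (divisors of -30). t=-5: p(-5)=0.
Divide out (t + 5): quotient is t^2 + 5t - 6.
Factor the quadratic: (t - 1)(t + 6)
Result: (t + 5)(t - 1)(t + 6)


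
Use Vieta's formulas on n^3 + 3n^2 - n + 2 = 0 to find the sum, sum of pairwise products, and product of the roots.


Monic cubic n^3+bn^2+cn+d=0: sum=-b, pairwise sum=c, product=-d.
b=3, c=-1, d=2
r1+r2+r3 = -3
r1r2+r1r3+r2r3 = -1
r1r2r3 = -2


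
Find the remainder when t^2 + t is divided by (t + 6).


By the Remainder Theorem, the remainder equals p(-6):
  1*(-6)^2 = 36
  1*(-6)^1 = -6
  constant: 0
Sum: 36 - 6 + 0 = 30


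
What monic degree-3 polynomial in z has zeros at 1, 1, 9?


p(z) = (z - 1)(z - 1)(z - 9)
Expand: z^3 - 11z^2 + 19z - 9


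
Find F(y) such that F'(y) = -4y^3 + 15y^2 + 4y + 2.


Reverse power rule on each term:
  ∫ -4y^3 dy = -y^4
  ∫ 15y^2 dy = 5y^3
  ∫ 4y dy = 2y^2
  ∫ 2 dy = 2y
F(y) = -y^4 + 5y^3 + 2y^2 + 2y + C


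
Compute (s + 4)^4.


Expand (s + 4)^4 by repeated multiplication:
  (s + 4)^2 = s^2 + 8s + 16
  (s + 4)^3 = s^3 + 12s^2 + 48s + 64
= s^4 + 16s^3 + 96s^2 + 256s + 256


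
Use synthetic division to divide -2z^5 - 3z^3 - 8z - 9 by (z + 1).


Synthetic division with c = -1. Coefficients: -2, 0, -3, 0, -8, -9
Bring down -2.
  -2 * -1 = 2; 2 + 0 = 2
  2 * -1 = -2; -2 - 3 = -5
  -5 * -1 = 5; 5 + 0 = 5
  5 * -1 = -5; -5 - 8 = -13
  -13 * -1 = 13; 13 - 9 = 4
Quotient: -2z^4 + 2z^3 - 5z^2 + 5z - 13, Remainder: 4


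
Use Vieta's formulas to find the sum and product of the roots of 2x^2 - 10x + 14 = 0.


For ax^2+bx+c=0: sum = -b/a, product = c/a.
a=2, b=-10, c=14
Sum = -(-10)/2 = 5
Product = (14)/2 = 7


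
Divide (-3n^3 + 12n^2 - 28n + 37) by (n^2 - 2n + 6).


(-3n^3 + 12n^2 - 28n + 37) / (n^2 - 2n + 6)
Step 1: -3n * (n^2 - 2n + 6) = -3n^3 + 6n^2 - 18n; subtract.
Step 2: 6 * (n^2 - 2n + 6) = 6n^2 - 12n + 36; subtract.
Quotient: -3n + 6, Remainder: 2n + 1


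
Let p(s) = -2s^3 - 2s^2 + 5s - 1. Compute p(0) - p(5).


p(0) = -1
p(5) = -276
p(0) - p(5) = -1 + 276 = 275


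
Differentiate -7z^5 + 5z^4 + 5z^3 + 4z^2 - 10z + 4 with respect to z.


Apply the power rule term by term:
  d/dz(-7z^5) = -35z^4
  d/dz(5z^4) = 20z^3
  d/dz(5z^3) = 15z^2
  d/dz(4z^2) = 8z
  d/dz(-10z) = -10
  d/dz(4) = 0
p'(z) = -35z^4 + 20z^3 + 15z^2 + 8z - 10


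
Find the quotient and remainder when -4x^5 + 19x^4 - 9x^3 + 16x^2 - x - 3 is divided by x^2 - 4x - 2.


(-4x^5 + 19x^4 - 9x^3 + 16x^2 - x - 3) / (x^2 - 4x - 2)
Step 1: -4x^3 * (x^2 - 4x - 2) = -4x^5 + 16x^4 + 8x^3; subtract.
Step 2: 3x^2 * (x^2 - 4x - 2) = 3x^4 - 12x^3 - 6x^2; subtract.
Step 3: -5x * (x^2 - 4x - 2) = -5x^3 + 20x^2 + 10x; subtract.
Step 4: 2 * (x^2 - 4x - 2) = 2x^2 - 8x - 4; subtract.
Quotient: -4x^3 + 3x^2 - 5x + 2, Remainder: -3x + 1


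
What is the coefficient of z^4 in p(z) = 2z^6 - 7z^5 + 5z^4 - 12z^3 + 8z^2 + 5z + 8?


Read off the coefficient of z^4: 5


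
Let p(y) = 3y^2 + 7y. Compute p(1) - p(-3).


p(1) = 10
p(-3) = 6
p(1) - p(-3) = 10 - 6 = 4


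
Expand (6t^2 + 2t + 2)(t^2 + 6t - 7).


Distribute each term of the first polynomial:
  (6t^2)(t^2 + 6t - 7) = 6t^4 + 36t^3 - 42t^2
  (2t)(t^2 + 6t - 7) = 2t^3 + 12t^2 - 14t
  (2)(t^2 + 6t - 7) = 2t^2 + 12t - 14
Sum: 6t^4 + 38t^3 - 28t^2 - 2t - 14


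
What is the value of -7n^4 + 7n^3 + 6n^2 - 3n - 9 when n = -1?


Using direct substitution:
  -7 * (-1)^4 = -7
  7 * (-1)^3 = -7
  6 * (-1)^2 = 6
  -3 * (-1)^1 = 3
  constant: -9
Sum = -7 - 7 + 6 + 3 - 9 = -14


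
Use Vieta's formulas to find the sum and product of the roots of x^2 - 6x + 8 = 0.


For ax^2+bx+c=0: sum = -b/a, product = c/a.
a=1, b=-6, c=8
Sum = -(-6)/1 = 6
Product = (8)/1 = 8


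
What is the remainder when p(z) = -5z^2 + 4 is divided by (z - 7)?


By the Remainder Theorem, the remainder equals p(7):
  -5*(7)^2 = -245
  0*(7)^1 = 0
  constant: 4
Sum: -245 + 0 + 4 = -241


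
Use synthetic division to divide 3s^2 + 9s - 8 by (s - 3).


Synthetic division with c = 3. Coefficients: 3, 9, -8
Bring down 3.
  3 * 3 = 9; 9 + 9 = 18
  18 * 3 = 54; 54 - 8 = 46
Quotient: 3s + 18, Remainder: 46


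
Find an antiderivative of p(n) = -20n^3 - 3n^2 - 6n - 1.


Reverse power rule on each term:
  ∫ -20n^3 dn = -5n^4
  ∫ -3n^2 dn = -n^3
  ∫ -6n dn = -3n^2
  ∫ -1 dn = -n
F(n) = -5n^4 - n^3 - 3n^2 - n + C


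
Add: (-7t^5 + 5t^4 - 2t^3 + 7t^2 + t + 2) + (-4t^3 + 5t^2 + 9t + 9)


Align terms by degree and add:
  -7t^5 + 5t^4 - 2t^3 + 7t^2 + t + 2
  -4t^3 + 5t^2 + 9t + 9
= -7t^5 + 5t^4 - 6t^3 + 12t^2 + 10t + 11


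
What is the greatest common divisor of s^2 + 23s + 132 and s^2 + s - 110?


Factor each:
  s^2 + 23s + 132 = (s + 11)(s + 12)
  s^2 + s - 110 = (s + 11)(s - 10)
Common monic factor: s + 11


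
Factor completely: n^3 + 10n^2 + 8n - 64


Try integer roots (divisors of -64). n=-8: p(-8)=0.
Divide out (n + 8): quotient is n^2 + 2n - 8.
Factor the quadratic: (n + 4)(n - 2)
Result: (n + 8)(n + 4)(n - 2)


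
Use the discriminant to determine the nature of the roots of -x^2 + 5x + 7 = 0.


D = b^2 - 4ac = (5)^2 - 4(-1)(7) = 25 + 28 = 53
Since D > 0: two distinct irrational roots


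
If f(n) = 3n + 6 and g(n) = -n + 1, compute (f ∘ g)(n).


Substitute g(n) into f:
f(g(n)) = 3*(-n + 1) + 6
Expand and combine: -3n + 9


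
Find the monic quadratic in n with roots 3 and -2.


p(n) = (n - 3)(n + 2)
Expand: n^2 - n - 6


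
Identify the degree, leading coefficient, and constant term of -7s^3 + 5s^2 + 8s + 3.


Highest power of s is 3, with coefficient -7. Constant term is 3.
Degree = 3, leading coefficient = -7, constant term = 3


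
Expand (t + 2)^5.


Expand (t + 2)^5 by repeated multiplication:
  (t + 2)^2 = t^2 + 4t + 4
  (t + 2)^3 = t^3 + 6t^2 + 12t + 8
  (t + 2)^4 = t^4 + 8t^3 + 24t^2 + 32t + 16
= t^5 + 10t^4 + 40t^3 + 80t^2 + 80t + 32


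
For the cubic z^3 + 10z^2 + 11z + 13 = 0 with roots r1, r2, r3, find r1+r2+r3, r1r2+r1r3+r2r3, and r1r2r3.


Monic cubic z^3+bz^2+cz+d=0: sum=-b, pairwise sum=c, product=-d.
b=10, c=11, d=13
r1+r2+r3 = -10
r1r2+r1r3+r2r3 = 11
r1r2r3 = -13


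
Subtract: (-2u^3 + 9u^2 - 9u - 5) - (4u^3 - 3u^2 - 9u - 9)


Distribute the minus sign:
  (-2u^3 + 9u^2 - 9u - 5)
- (4u^3 - 3u^2 - 9u - 9)
Negate second polynomial: -4u^3 + 3u^2 + 9u + 9
Add: -6u^3 + 12u^2 + 4


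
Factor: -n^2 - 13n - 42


Roots satisfy r1 + r2 = -b/a = -13 and r1*r2 = c/a = 42.
So r1 = -7, r2 = -6.
-n^2 - 13n - 42 = -(n - r1)(n - r2) = -(n + 7)(n + 6)


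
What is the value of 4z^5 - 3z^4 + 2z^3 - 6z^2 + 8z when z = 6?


Using direct substitution:
  4 * (6)^5 = 31104
  -3 * (6)^4 = -3888
  2 * (6)^3 = 432
  -6 * (6)^2 = -216
  8 * (6)^1 = 48
  constant: 0
Sum = 31104 - 3888 + 432 - 216 + 48 + 0 = 27480


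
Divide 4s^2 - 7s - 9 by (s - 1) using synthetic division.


Synthetic division with c = 1. Coefficients: 4, -7, -9
Bring down 4.
  4 * 1 = 4; 4 - 7 = -3
  -3 * 1 = -3; -3 - 9 = -12
Quotient: 4s - 3, Remainder: -12


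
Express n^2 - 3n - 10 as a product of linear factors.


Roots satisfy r1 + r2 = -b/a = 3 and r1*r2 = c/a = -10.
So r1 = -2, r2 = 5.
n^2 - 3n - 10 = (n - r1)(n - r2) = (n + 2)(n - 5)


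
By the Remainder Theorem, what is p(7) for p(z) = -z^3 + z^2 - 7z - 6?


By the Remainder Theorem, the remainder equals p(7):
  -1*(7)^3 = -343
  1*(7)^2 = 49
  -7*(7)^1 = -49
  constant: -6
Sum: -343 + 49 - 49 - 6 = -349


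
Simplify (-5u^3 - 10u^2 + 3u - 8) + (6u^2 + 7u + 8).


Align terms by degree and add:
  -5u^3 - 10u^2 + 3u - 8
+ 6u^2 + 7u + 8
= -5u^3 - 4u^2 + 10u


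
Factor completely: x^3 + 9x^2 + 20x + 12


Try integer roots (divisors of 12). x=-2: p(-2)=0.
Divide out (x + 2): quotient is x^2 + 7x + 6.
Factor the quadratic: (x + 1)(x + 6)
Result: (x + 2)(x + 1)(x + 6)


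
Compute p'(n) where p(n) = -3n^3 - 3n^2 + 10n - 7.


Apply the power rule term by term:
  d/dn(-3n^3) = -9n^2
  d/dn(-3n^2) = -6n
  d/dn(10n) = 10
  d/dn(-7) = 0
p'(n) = -9n^2 - 6n + 10


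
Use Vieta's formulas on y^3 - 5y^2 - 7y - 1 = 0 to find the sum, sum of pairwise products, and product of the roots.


Monic cubic y^3+by^2+cy+d=0: sum=-b, pairwise sum=c, product=-d.
b=-5, c=-7, d=-1
r1+r2+r3 = 5
r1r2+r1r3+r2r3 = -7
r1r2r3 = 1


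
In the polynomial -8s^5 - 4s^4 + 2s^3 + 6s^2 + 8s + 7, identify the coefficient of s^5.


Read off the coefficient of s^5: -8


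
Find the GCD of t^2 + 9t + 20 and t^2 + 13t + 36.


Factor each:
  t^2 + 9t + 20 = (t + 4)(t + 5)
  t^2 + 13t + 36 = (t + 4)(t + 9)
Common monic factor: t + 4


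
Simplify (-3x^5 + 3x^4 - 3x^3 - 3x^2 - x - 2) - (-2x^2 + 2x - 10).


Distribute the minus sign:
  (-3x^5 + 3x^4 - 3x^3 - 3x^2 - x - 2)
- (-2x^2 + 2x - 10)
Negate second polynomial: 2x^2 - 2x + 10
Add: -3x^5 + 3x^4 - 3x^3 - x^2 - 3x + 8


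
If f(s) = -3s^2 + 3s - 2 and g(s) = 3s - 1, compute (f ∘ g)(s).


Substitute g(s) into f:
f(g(s)) = -3*(3s - 1)^2 + 3*(3s - 1) + (-2)
(3s - 1)^2 = 9s^2 - 6s + 1
Expand and combine: -27s^2 + 27s - 8


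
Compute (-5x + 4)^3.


Expand (-5x + 4)^3 by repeated multiplication:
  (-5x + 4)^2 = 25x^2 - 40x + 16
= -125x^3 + 300x^2 - 240x + 64


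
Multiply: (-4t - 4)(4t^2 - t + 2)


Distribute each term of the first polynomial:
  (-4t)(4t^2 - t + 2) = -16t^3 + 4t^2 - 8t
  (-4)(4t^2 - t + 2) = -16t^2 + 4t - 8
Sum: -16t^3 - 12t^2 - 4t - 8


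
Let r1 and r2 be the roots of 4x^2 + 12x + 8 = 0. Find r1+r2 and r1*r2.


For ax^2+bx+c=0: sum = -b/a, product = c/a.
a=4, b=12, c=8
Sum = -(12)/4 = -3
Product = (8)/4 = 2


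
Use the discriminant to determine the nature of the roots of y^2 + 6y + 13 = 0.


D = b^2 - 4ac = (6)^2 - 4(1)(13) = 36 - 52 = -16
Since D < 0: two complex conjugate roots (no real roots)


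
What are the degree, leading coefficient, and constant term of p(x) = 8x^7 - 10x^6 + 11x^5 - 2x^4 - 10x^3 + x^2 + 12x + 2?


Highest power of x is 7, with coefficient 8. Constant term is 2.
Degree = 7, leading coefficient = 8, constant term = 2


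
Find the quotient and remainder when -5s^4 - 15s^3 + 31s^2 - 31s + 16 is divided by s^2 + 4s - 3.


(-5s^4 - 15s^3 + 31s^2 - 31s + 16) / (s^2 + 4s - 3)
Step 1: -5s^2 * (s^2 + 4s - 3) = -5s^4 - 20s^3 + 15s^2; subtract.
Step 2: 5s * (s^2 + 4s - 3) = 5s^3 + 20s^2 - 15s; subtract.
Step 3: -4 * (s^2 + 4s - 3) = -4s^2 - 16s + 12; subtract.
Quotient: -5s^2 + 5s - 4, Remainder: 4


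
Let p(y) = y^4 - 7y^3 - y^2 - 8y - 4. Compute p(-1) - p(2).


p(-1) = 11
p(2) = -64
p(-1) - p(2) = 11 + 64 = 75


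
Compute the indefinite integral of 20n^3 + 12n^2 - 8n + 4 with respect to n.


Reverse power rule on each term:
  ∫ 20n^3 dn = 5n^4
  ∫ 12n^2 dn = 4n^3
  ∫ -8n dn = -4n^2
  ∫ 4 dn = 4n
F(n) = 5n^4 + 4n^3 - 4n^2 + 4n + C


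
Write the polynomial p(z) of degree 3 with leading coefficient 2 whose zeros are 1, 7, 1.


p(z) = 2(z - 1)(z - 7)(z - 1)
Expand: 2z^3 - 18z^2 + 30z - 14


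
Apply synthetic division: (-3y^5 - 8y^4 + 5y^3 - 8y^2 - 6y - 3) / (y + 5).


Synthetic division with c = -5. Coefficients: -3, -8, 5, -8, -6, -3
Bring down -3.
  -3 * -5 = 15; 15 - 8 = 7
  7 * -5 = -35; -35 + 5 = -30
  -30 * -5 = 150; 150 - 8 = 142
  142 * -5 = -710; -710 - 6 = -716
  -716 * -5 = 3580; 3580 - 3 = 3577
Quotient: -3y^4 + 7y^3 - 30y^2 + 142y - 716, Remainder: 3577


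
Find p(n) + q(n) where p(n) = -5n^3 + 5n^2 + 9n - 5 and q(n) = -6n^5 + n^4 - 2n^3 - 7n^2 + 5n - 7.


Align terms by degree and add:
  -5n^3 + 5n^2 + 9n - 5
  -6n^5 + n^4 - 2n^3 - 7n^2 + 5n - 7
= -6n^5 + n^4 - 7n^3 - 2n^2 + 14n - 12


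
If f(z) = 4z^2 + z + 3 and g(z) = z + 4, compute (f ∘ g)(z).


Substitute g(z) into f:
f(g(z)) = 4*(z + 4)^2 + 1*(z + 4) + 3
(z + 4)^2 = z^2 + 8z + 16
Expand and combine: 4z^2 + 33z + 71


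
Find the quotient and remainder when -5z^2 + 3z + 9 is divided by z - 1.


(-5z^2 + 3z + 9) / (z - 1)
Step 1: -5z * (z - 1) = -5z^2 + 5z; subtract.
Step 2: -2 * (z - 1) = -2z + 2; subtract.
Quotient: -5z - 2, Remainder: 7


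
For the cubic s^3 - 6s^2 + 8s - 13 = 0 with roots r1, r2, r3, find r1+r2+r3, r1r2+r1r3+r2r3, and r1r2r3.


Monic cubic s^3+bs^2+cs+d=0: sum=-b, pairwise sum=c, product=-d.
b=-6, c=8, d=-13
r1+r2+r3 = 6
r1r2+r1r3+r2r3 = 8
r1r2r3 = 13


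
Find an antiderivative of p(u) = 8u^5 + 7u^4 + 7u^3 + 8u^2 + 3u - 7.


Reverse power rule on each term:
  ∫ 8u^5 du = (4/3)u^6
  ∫ 7u^4 du = (7/5)u^5
  ∫ 7u^3 du = (7/4)u^4
  ∫ 8u^2 du = (8/3)u^3
  ∫ 3u du = (3/2)u^2
  ∫ -7 du = -7u
F(u) = (4/3)u^6 + (7/5)u^5 + (7/4)u^4 + (8/3)u^3 + (3/2)u^2 - 7u + C


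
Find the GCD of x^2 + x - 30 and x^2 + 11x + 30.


Factor each:
  x^2 + x - 30 = (x + 6)(x - 5)
  x^2 + 11x + 30 = (x + 6)(x + 5)
Common monic factor: x + 6


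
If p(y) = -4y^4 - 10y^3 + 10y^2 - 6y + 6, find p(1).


Using direct substitution:
  -4 * (1)^4 = -4
  -10 * (1)^3 = -10
  10 * (1)^2 = 10
  -6 * (1)^1 = -6
  constant: 6
Sum = -4 - 10 + 10 - 6 + 6 = -4


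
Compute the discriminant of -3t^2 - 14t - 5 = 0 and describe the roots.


D = b^2 - 4ac = (-14)^2 - 4(-3)(-5) = 196 - 60 = 136
Since D > 0: two distinct irrational roots


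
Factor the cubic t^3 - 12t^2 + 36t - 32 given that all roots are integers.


Try integer roots (divisors of -32). t=2: p(2)=0.
Divide out (t - 2): quotient is t^2 - 10t + 16.
Factor the quadratic: (t - 8)(t - 2)
Result: (t - 2)(t - 8)(t - 2)


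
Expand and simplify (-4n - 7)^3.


Expand (-4n - 7)^3 by repeated multiplication:
  (-4n - 7)^2 = 16n^2 + 56n + 49
= -64n^3 - 336n^2 - 588n - 343


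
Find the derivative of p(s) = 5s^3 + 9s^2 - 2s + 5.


Apply the power rule term by term:
  d/ds(5s^3) = 15s^2
  d/ds(9s^2) = 18s
  d/ds(-2s) = -2
  d/ds(5) = 0
p'(s) = 15s^2 + 18s - 2


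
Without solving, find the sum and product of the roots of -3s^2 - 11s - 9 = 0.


For as^2+bs+c=0: sum = -b/a, product = c/a.
a=-3, b=-11, c=-9
Sum = -(-11)/-3 = -11/3
Product = (-9)/-3 = 3


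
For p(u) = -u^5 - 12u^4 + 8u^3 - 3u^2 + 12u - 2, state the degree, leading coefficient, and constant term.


Highest power of u is 5, with coefficient -1. Constant term is -2.
Degree = 5, leading coefficient = -1, constant term = -2


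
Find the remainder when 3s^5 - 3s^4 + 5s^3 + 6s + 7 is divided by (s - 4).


By the Remainder Theorem, the remainder equals p(4):
  3*(4)^5 = 3072
  -3*(4)^4 = -768
  5*(4)^3 = 320
  0*(4)^2 = 0
  6*(4)^1 = 24
  constant: 7
Sum: 3072 - 768 + 320 + 0 + 24 + 7 = 2655


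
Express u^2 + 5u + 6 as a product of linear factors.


Roots satisfy r1 + r2 = -b/a = -5 and r1*r2 = c/a = 6.
So r1 = -2, r2 = -3.
u^2 + 5u + 6 = (u - r1)(u - r2) = (u + 2)(u + 3)
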